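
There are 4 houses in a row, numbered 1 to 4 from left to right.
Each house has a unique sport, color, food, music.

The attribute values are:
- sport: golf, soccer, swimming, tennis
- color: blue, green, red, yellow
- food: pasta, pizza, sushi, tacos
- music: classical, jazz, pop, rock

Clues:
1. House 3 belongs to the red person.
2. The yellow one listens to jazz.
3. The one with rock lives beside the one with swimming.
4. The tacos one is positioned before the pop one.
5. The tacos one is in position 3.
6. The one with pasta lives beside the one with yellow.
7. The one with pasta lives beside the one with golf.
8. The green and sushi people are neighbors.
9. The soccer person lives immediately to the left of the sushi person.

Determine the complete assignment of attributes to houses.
Solution:

House | Sport | Color | Food | Music
------------------------------------
  1   | soccer | green | pasta | classical
  2   | golf | yellow | sushi | jazz
  3   | tennis | red | tacos | rock
  4   | swimming | blue | pizza | pop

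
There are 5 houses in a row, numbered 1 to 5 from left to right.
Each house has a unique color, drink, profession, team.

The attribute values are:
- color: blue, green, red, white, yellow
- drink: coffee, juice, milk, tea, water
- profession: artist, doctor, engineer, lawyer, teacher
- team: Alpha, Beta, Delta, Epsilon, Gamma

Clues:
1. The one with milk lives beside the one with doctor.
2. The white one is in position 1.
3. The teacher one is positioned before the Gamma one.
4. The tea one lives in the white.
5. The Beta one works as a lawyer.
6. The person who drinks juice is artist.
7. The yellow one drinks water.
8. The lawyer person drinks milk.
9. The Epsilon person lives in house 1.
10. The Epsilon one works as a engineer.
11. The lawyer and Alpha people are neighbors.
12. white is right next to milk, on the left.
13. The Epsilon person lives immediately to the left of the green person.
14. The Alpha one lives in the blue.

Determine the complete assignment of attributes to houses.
Solution:

House | Color | Drink | Profession | Team
-----------------------------------------
  1   | white | tea | engineer | Epsilon
  2   | green | milk | lawyer | Beta
  3   | blue | coffee | doctor | Alpha
  4   | yellow | water | teacher | Delta
  5   | red | juice | artist | Gamma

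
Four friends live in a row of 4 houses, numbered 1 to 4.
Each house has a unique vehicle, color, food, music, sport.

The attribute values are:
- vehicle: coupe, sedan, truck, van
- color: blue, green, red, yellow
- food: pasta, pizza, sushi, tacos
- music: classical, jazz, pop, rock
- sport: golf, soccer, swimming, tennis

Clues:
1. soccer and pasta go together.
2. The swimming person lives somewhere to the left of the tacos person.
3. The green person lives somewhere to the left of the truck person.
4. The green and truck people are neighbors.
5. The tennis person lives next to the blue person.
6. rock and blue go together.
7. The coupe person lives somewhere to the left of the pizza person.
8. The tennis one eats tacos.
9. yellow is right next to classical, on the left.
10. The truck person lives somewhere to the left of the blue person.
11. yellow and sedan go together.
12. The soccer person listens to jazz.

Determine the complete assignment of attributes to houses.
Solution:

House | Vehicle | Color | Food | Music | Sport
----------------------------------------------
  1   | sedan | yellow | pasta | jazz | soccer
  2   | coupe | green | sushi | classical | swimming
  3   | truck | red | tacos | pop | tennis
  4   | van | blue | pizza | rock | golf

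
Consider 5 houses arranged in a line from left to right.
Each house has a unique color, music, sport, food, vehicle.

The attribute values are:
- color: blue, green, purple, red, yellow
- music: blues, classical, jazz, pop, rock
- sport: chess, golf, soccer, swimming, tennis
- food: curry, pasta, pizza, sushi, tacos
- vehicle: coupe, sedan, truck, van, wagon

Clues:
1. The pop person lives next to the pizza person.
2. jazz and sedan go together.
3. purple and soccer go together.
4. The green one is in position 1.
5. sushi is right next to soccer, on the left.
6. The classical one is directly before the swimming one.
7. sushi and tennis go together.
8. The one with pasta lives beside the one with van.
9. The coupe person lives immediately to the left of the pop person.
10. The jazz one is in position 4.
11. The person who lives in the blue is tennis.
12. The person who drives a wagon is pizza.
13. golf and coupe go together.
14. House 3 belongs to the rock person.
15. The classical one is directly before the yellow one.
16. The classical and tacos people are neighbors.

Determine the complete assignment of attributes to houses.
Solution:

House | Color | Music | Sport | Food | Vehicle
----------------------------------------------
  1   | green | classical | golf | pasta | coupe
  2   | yellow | pop | swimming | tacos | van
  3   | red | rock | chess | pizza | wagon
  4   | blue | jazz | tennis | sushi | sedan
  5   | purple | blues | soccer | curry | truck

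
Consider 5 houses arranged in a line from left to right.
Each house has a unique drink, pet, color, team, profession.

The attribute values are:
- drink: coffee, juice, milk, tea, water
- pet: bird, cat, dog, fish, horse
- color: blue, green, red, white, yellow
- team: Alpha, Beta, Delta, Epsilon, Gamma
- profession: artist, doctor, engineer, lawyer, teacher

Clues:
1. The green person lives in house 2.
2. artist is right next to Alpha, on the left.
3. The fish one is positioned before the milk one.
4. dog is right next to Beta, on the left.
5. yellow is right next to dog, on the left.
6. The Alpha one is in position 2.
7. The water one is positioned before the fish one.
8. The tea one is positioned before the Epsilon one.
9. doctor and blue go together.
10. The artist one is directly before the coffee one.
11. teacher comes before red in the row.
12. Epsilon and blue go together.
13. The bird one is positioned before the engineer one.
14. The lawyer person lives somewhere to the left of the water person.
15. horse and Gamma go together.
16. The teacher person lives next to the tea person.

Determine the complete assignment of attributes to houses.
Solution:

House | Drink | Pet | Color | Team | Profession
-----------------------------------------------
  1   | juice | horse | yellow | Gamma | artist
  2   | coffee | dog | green | Alpha | lawyer
  3   | water | bird | white | Beta | teacher
  4   | tea | fish | red | Delta | engineer
  5   | milk | cat | blue | Epsilon | doctor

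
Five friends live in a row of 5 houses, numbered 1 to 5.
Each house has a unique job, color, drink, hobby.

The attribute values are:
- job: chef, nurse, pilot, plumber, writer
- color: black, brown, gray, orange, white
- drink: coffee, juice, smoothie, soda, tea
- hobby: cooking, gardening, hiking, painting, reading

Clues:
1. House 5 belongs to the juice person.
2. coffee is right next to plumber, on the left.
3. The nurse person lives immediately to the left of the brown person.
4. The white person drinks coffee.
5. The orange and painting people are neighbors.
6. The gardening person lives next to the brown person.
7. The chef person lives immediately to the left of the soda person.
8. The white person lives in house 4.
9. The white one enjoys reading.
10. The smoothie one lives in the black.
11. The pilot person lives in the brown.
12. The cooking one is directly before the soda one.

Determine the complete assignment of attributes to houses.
Solution:

House | Job | Color | Drink | Hobby
-----------------------------------
  1   | chef | black | smoothie | cooking
  2   | nurse | orange | soda | gardening
  3   | pilot | brown | tea | painting
  4   | writer | white | coffee | reading
  5   | plumber | gray | juice | hiking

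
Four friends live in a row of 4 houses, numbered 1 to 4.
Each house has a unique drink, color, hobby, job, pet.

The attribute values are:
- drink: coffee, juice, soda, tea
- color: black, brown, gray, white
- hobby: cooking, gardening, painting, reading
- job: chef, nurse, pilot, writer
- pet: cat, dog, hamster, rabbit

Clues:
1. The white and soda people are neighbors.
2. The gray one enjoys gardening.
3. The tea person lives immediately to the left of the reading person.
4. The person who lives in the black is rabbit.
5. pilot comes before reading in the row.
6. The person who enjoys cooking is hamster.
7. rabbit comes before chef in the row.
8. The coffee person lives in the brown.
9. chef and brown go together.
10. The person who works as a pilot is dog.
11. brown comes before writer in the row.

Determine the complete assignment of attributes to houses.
Solution:

House | Drink | Color | Hobby | Job | Pet
-----------------------------------------
  1   | tea | white | painting | pilot | dog
  2   | soda | black | reading | nurse | rabbit
  3   | coffee | brown | cooking | chef | hamster
  4   | juice | gray | gardening | writer | cat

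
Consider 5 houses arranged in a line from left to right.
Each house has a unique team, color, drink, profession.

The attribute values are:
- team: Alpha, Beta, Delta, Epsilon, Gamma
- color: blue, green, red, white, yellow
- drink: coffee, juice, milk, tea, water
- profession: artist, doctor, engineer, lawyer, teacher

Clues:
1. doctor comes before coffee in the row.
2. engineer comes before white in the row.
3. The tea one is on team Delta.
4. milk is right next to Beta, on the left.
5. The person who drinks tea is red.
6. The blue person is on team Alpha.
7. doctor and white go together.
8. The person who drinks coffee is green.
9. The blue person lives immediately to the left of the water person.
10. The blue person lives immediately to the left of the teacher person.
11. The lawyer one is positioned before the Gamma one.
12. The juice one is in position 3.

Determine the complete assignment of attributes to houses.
Solution:

House | Team | Color | Drink | Profession
-----------------------------------------
  1   | Alpha | blue | milk | engineer
  2   | Beta | yellow | water | teacher
  3   | Epsilon | white | juice | doctor
  4   | Delta | red | tea | lawyer
  5   | Gamma | green | coffee | artist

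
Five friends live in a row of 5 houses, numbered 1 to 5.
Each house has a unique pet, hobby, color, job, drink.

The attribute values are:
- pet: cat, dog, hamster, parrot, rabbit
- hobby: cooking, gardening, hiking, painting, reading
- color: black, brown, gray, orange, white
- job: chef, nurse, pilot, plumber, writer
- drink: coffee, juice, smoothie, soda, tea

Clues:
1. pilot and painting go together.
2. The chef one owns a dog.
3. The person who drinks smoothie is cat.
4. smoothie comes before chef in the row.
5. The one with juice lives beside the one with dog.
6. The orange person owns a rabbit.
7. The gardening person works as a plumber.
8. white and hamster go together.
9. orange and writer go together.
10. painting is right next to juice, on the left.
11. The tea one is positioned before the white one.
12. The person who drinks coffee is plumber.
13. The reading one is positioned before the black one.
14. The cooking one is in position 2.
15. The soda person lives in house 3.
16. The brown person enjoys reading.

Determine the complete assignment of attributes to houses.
Solution:

House | Pet | Hobby | Color | Job | Drink
-----------------------------------------
  1   | cat | painting | gray | pilot | smoothie
  2   | rabbit | cooking | orange | writer | juice
  3   | dog | reading | brown | chef | soda
  4   | parrot | hiking | black | nurse | tea
  5   | hamster | gardening | white | plumber | coffee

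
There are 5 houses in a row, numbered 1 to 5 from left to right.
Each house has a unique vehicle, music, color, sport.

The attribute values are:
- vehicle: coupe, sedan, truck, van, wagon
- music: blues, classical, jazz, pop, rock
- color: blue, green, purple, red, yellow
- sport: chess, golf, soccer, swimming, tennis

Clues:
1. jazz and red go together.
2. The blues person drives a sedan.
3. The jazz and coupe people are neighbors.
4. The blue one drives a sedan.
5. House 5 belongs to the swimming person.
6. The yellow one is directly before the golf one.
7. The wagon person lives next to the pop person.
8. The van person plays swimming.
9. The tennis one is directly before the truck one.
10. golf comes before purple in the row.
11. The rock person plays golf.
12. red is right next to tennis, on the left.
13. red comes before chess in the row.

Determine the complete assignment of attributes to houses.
Solution:

House | Vehicle | Music | Color | Sport
---------------------------------------
  1   | wagon | jazz | red | soccer
  2   | coupe | pop | yellow | tennis
  3   | truck | rock | green | golf
  4   | sedan | blues | blue | chess
  5   | van | classical | purple | swimming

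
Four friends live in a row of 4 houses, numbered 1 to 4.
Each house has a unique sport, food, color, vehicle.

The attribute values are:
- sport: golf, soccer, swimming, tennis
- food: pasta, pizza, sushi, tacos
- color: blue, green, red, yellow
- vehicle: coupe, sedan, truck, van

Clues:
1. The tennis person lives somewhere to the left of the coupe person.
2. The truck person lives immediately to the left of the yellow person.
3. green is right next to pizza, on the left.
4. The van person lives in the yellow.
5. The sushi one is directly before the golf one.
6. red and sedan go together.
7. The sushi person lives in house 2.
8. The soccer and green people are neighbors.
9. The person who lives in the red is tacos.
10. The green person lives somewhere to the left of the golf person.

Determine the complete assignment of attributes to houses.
Solution:

House | Sport | Food | Color | Vehicle
--------------------------------------
  1   | soccer | tacos | red | sedan
  2   | tennis | sushi | green | truck
  3   | golf | pizza | yellow | van
  4   | swimming | pasta | blue | coupe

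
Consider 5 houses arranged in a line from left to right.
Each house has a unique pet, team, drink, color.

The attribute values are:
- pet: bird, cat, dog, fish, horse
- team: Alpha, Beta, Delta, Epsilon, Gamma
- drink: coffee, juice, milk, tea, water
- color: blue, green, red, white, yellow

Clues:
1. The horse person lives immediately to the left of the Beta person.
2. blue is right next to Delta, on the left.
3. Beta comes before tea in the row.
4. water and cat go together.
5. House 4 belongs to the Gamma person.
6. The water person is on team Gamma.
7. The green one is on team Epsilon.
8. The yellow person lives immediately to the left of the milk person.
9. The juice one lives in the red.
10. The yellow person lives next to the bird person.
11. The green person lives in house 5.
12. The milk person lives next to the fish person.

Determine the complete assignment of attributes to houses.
Solution:

House | Pet | Team | Drink | Color
----------------------------------
  1   | horse | Alpha | coffee | yellow
  2   | bird | Beta | milk | blue
  3   | fish | Delta | juice | red
  4   | cat | Gamma | water | white
  5   | dog | Epsilon | tea | green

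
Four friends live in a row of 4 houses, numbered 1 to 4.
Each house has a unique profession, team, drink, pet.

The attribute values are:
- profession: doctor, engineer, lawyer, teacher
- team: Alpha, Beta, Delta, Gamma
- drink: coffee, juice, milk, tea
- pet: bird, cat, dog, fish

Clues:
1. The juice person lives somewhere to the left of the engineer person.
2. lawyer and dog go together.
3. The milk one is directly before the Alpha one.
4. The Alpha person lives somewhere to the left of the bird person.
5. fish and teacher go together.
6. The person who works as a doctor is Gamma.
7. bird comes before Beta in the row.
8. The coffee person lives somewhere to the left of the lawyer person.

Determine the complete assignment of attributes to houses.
Solution:

House | Profession | Team | Drink | Pet
---------------------------------------
  1   | doctor | Gamma | milk | cat
  2   | teacher | Alpha | juice | fish
  3   | engineer | Delta | coffee | bird
  4   | lawyer | Beta | tea | dog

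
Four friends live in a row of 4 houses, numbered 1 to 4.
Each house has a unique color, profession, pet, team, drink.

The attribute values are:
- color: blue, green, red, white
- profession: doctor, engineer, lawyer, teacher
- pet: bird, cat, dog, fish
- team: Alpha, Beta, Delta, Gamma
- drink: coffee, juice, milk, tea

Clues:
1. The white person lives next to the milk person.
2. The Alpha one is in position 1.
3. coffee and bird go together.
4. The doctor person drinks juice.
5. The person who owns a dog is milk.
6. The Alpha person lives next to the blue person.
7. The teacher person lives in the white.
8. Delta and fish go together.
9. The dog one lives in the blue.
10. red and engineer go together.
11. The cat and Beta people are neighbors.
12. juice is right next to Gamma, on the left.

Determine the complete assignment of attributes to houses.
Solution:

House | Color | Profession | Pet | Team | Drink
-----------------------------------------------
  1   | white | teacher | cat | Alpha | tea
  2   | blue | lawyer | dog | Beta | milk
  3   | green | doctor | fish | Delta | juice
  4   | red | engineer | bird | Gamma | coffee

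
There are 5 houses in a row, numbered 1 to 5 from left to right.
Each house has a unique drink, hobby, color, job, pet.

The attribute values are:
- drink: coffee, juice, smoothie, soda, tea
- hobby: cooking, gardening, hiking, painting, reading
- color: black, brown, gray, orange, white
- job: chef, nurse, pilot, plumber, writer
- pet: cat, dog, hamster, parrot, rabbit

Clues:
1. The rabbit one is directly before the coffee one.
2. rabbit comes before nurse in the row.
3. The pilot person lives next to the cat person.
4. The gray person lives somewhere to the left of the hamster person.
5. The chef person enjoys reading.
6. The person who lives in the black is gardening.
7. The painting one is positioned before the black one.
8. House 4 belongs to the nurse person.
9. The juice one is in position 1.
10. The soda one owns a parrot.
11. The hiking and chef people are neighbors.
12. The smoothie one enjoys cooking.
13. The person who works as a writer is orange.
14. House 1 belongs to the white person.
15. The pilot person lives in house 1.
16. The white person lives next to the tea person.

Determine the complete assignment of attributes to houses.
Solution:

House | Drink | Hobby | Color | Job | Pet
-----------------------------------------
  1   | juice | hiking | white | pilot | dog
  2   | tea | reading | gray | chef | cat
  3   | smoothie | cooking | orange | writer | rabbit
  4   | coffee | painting | brown | nurse | hamster
  5   | soda | gardening | black | plumber | parrot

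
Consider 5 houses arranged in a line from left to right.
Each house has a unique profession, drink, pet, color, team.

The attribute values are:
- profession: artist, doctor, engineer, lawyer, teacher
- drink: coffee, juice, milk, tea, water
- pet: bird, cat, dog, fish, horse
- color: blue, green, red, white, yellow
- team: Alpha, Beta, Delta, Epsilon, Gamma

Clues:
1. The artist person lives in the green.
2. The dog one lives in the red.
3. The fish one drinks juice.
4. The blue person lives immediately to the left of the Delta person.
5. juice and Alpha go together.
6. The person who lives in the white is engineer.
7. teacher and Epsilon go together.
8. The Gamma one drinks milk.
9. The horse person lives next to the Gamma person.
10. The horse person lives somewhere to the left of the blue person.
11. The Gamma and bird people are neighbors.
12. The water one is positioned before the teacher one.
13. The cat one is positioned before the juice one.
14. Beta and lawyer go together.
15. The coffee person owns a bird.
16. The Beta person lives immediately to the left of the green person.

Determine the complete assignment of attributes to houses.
Solution:

House | Profession | Drink | Pet | Color | Team
-----------------------------------------------
  1   | lawyer | water | horse | yellow | Beta
  2   | artist | milk | cat | green | Gamma
  3   | teacher | coffee | bird | blue | Epsilon
  4   | doctor | tea | dog | red | Delta
  5   | engineer | juice | fish | white | Alpha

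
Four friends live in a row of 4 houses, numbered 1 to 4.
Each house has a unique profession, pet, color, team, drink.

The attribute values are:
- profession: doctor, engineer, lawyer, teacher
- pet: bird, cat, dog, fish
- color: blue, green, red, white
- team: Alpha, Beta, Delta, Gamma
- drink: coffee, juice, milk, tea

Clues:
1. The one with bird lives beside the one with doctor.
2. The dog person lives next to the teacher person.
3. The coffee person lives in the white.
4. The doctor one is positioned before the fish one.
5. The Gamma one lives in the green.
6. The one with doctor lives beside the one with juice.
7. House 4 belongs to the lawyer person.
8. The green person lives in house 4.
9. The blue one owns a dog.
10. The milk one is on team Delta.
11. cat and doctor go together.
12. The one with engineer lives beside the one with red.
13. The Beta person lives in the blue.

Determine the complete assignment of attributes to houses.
Solution:

House | Profession | Pet | Color | Team | Drink
-----------------------------------------------
  1   | engineer | dog | blue | Beta | tea
  2   | teacher | bird | red | Delta | milk
  3   | doctor | cat | white | Alpha | coffee
  4   | lawyer | fish | green | Gamma | juice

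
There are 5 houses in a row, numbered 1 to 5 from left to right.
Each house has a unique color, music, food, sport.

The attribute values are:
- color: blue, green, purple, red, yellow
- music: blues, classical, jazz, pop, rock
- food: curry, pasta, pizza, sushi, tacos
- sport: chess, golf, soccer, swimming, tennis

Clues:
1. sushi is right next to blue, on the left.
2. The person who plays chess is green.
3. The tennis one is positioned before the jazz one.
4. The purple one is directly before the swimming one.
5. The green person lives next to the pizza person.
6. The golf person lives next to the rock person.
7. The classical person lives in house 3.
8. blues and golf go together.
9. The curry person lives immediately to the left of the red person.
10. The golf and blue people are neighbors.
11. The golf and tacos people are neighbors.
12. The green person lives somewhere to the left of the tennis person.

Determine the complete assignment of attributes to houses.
Solution:

House | Color | Music | Food | Sport
------------------------------------
  1   | purple | blues | sushi | golf
  2   | blue | rock | tacos | swimming
  3   | green | classical | curry | chess
  4   | red | pop | pizza | tennis
  5   | yellow | jazz | pasta | soccer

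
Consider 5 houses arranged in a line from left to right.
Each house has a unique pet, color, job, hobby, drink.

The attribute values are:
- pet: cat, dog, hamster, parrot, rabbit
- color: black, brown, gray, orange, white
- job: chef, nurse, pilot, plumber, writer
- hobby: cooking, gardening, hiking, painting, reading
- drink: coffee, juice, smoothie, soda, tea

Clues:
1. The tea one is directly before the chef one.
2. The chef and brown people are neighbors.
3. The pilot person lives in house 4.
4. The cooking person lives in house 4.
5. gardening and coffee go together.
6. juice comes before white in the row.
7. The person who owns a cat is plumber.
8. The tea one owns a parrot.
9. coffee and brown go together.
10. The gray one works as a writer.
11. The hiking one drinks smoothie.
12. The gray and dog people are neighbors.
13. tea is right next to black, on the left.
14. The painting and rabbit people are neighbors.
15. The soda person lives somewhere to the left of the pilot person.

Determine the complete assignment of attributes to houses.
Solution:

House | Pet | Color | Job | Hobby | Drink
-----------------------------------------
  1   | parrot | gray | writer | reading | tea
  2   | dog | black | chef | painting | soda
  3   | rabbit | brown | nurse | gardening | coffee
  4   | hamster | orange | pilot | cooking | juice
  5   | cat | white | plumber | hiking | smoothie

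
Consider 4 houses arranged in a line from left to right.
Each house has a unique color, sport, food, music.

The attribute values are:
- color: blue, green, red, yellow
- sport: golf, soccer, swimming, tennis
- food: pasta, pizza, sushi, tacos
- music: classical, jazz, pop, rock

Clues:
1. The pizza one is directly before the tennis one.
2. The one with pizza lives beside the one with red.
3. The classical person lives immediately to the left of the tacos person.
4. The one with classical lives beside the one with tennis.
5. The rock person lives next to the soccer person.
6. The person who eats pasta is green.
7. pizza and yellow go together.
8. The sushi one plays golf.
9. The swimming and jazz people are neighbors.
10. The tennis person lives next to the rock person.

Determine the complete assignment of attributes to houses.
Solution:

House | Color | Sport | Food | Music
------------------------------------
  1   | yellow | swimming | pizza | classical
  2   | red | tennis | tacos | jazz
  3   | blue | golf | sushi | rock
  4   | green | soccer | pasta | pop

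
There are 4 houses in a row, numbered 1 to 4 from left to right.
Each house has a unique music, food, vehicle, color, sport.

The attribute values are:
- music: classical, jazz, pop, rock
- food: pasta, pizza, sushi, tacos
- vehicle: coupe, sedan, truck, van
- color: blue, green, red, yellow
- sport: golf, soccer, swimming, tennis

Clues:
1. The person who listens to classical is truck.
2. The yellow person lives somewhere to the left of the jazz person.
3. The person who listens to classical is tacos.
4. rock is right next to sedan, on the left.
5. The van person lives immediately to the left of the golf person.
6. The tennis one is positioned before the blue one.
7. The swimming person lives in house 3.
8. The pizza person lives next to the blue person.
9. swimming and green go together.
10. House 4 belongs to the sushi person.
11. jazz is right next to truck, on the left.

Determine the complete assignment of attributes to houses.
Solution:

House | Music | Food | Vehicle | Color | Sport
----------------------------------------------
  1   | rock | pizza | van | yellow | tennis
  2   | jazz | pasta | sedan | blue | golf
  3   | classical | tacos | truck | green | swimming
  4   | pop | sushi | coupe | red | soccer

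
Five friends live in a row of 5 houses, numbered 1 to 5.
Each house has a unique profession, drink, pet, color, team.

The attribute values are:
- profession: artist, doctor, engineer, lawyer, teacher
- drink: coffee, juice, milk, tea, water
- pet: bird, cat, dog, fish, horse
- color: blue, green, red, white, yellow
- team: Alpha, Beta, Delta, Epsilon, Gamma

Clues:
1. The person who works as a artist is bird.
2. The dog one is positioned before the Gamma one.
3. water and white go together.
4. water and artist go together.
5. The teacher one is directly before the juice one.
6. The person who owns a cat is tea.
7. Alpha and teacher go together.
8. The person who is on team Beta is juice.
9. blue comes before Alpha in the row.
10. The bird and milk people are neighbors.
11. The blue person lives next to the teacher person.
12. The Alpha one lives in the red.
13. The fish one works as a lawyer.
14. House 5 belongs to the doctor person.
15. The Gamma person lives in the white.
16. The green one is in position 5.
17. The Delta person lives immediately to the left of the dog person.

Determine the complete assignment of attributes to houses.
Solution:

House | Profession | Drink | Pet | Color | Team
-----------------------------------------------
  1   | engineer | tea | cat | blue | Delta
  2   | teacher | coffee | dog | red | Alpha
  3   | lawyer | juice | fish | yellow | Beta
  4   | artist | water | bird | white | Gamma
  5   | doctor | milk | horse | green | Epsilon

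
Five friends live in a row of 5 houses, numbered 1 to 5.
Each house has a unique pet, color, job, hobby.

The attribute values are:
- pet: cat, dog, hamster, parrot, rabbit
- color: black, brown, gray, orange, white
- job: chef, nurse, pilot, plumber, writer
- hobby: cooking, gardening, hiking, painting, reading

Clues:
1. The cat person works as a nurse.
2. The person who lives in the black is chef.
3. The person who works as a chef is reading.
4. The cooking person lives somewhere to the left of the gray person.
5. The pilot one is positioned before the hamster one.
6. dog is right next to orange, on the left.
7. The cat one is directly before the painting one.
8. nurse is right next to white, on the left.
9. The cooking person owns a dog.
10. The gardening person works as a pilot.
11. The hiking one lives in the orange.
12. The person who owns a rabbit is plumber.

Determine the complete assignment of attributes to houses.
Solution:

House | Pet | Color | Job | Hobby
---------------------------------
  1   | dog | brown | writer | cooking
  2   | cat | orange | nurse | hiking
  3   | rabbit | white | plumber | painting
  4   | parrot | gray | pilot | gardening
  5   | hamster | black | chef | reading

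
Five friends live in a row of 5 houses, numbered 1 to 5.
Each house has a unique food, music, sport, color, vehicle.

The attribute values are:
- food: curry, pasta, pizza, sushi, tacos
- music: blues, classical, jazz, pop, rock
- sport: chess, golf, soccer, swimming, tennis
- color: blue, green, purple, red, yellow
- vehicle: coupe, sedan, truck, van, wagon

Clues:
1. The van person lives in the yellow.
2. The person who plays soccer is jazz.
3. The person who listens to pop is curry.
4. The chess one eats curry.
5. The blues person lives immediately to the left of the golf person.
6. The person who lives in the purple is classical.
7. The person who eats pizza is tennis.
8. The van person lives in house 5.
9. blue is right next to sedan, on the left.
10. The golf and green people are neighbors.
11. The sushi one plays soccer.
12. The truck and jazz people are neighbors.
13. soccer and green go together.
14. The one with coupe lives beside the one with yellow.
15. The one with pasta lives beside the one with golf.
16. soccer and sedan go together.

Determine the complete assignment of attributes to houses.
Solution:

House | Food | Music | Sport | Color | Vehicle
----------------------------------------------
  1   | pasta | blues | swimming | red | wagon
  2   | tacos | rock | golf | blue | truck
  3   | sushi | jazz | soccer | green | sedan
  4   | pizza | classical | tennis | purple | coupe
  5   | curry | pop | chess | yellow | van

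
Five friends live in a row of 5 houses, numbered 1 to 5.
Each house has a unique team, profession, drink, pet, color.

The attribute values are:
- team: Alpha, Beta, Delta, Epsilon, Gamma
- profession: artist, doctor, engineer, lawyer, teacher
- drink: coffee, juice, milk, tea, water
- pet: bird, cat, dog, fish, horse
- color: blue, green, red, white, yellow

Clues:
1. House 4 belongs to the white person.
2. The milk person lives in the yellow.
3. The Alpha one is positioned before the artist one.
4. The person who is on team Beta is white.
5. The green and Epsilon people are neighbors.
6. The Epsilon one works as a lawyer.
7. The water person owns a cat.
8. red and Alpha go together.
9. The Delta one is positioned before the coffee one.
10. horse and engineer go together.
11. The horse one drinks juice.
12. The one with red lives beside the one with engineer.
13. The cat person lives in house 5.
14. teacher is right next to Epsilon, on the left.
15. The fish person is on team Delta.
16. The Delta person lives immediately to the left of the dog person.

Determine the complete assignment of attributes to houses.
Solution:

House | Team | Profession | Drink | Pet | Color
-----------------------------------------------
  1   | Delta | teacher | tea | fish | green
  2   | Epsilon | lawyer | milk | dog | yellow
  3   | Alpha | doctor | coffee | bird | red
  4   | Beta | engineer | juice | horse | white
  5   | Gamma | artist | water | cat | blue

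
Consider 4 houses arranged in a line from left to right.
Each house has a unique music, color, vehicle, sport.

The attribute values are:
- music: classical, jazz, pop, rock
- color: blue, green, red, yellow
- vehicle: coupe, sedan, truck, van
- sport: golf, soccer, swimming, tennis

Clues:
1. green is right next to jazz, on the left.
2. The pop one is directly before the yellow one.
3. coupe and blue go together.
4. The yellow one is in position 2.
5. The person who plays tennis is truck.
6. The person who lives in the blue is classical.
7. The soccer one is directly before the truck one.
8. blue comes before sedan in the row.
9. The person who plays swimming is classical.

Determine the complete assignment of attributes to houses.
Solution:

House | Music | Color | Vehicle | Sport
---------------------------------------
  1   | pop | green | van | soccer
  2   | jazz | yellow | truck | tennis
  3   | classical | blue | coupe | swimming
  4   | rock | red | sedan | golf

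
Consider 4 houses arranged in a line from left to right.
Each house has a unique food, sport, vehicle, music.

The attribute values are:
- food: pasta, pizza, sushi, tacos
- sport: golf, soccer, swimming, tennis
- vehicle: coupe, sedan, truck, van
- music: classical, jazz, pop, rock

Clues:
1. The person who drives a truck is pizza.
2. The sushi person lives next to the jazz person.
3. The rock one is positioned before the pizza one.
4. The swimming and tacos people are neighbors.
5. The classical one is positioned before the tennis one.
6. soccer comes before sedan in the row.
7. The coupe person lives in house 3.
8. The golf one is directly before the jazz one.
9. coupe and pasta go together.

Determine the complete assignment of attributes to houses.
Solution:

House | Food | Sport | Vehicle | Music
--------------------------------------
  1   | sushi | golf | van | rock
  2   | pizza | soccer | truck | jazz
  3   | pasta | swimming | coupe | classical
  4   | tacos | tennis | sedan | pop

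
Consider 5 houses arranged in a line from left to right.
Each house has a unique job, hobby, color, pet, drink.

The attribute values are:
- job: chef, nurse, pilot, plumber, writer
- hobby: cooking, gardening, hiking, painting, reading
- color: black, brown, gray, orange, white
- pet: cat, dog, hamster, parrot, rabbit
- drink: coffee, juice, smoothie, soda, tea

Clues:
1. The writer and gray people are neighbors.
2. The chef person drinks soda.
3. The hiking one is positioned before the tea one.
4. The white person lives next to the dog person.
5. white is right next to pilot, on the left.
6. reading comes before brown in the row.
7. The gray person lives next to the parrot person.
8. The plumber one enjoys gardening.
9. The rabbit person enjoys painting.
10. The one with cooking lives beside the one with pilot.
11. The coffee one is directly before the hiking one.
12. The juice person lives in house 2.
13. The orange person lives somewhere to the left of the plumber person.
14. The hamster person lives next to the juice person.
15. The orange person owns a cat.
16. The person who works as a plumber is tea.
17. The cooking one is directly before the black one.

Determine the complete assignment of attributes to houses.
Solution:

House | Job | Hobby | Color | Pet | Drink
-----------------------------------------
  1   | nurse | cooking | white | hamster | coffee
  2   | pilot | hiking | black | dog | juice
  3   | writer | reading | orange | cat | smoothie
  4   | chef | painting | gray | rabbit | soda
  5   | plumber | gardening | brown | parrot | tea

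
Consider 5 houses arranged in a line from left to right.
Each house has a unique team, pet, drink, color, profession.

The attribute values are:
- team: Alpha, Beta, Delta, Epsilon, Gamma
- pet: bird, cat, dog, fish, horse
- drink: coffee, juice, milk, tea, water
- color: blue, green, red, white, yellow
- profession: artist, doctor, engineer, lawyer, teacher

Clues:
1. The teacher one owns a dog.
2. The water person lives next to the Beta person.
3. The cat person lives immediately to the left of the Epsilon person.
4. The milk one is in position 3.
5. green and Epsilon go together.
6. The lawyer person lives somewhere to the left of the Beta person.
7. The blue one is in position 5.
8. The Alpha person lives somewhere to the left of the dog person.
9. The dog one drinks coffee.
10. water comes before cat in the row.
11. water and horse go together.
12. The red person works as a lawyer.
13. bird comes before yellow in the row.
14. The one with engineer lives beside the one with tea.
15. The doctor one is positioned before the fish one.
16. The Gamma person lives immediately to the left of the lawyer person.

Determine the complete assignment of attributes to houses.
Solution:

House | Team | Pet | Drink | Color | Profession
-----------------------------------------------
  1   | Gamma | bird | juice | white | doctor
  2   | Alpha | horse | water | red | lawyer
  3   | Beta | cat | milk | yellow | engineer
  4   | Epsilon | fish | tea | green | artist
  5   | Delta | dog | coffee | blue | teacher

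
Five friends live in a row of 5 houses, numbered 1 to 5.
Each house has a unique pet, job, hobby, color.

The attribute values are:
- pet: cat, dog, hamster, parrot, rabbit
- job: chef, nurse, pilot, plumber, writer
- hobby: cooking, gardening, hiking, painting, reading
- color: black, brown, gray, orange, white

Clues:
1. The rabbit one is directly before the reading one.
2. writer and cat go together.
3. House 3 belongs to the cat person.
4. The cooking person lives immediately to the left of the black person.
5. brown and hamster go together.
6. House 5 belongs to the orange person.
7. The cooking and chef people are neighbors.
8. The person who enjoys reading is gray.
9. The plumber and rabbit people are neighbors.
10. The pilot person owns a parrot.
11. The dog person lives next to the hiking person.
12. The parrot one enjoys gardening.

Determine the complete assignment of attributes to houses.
Solution:

House | Pet | Job | Hobby | Color
---------------------------------
  1   | dog | plumber | cooking | white
  2   | rabbit | chef | hiking | black
  3   | cat | writer | reading | gray
  4   | hamster | nurse | painting | brown
  5   | parrot | pilot | gardening | orange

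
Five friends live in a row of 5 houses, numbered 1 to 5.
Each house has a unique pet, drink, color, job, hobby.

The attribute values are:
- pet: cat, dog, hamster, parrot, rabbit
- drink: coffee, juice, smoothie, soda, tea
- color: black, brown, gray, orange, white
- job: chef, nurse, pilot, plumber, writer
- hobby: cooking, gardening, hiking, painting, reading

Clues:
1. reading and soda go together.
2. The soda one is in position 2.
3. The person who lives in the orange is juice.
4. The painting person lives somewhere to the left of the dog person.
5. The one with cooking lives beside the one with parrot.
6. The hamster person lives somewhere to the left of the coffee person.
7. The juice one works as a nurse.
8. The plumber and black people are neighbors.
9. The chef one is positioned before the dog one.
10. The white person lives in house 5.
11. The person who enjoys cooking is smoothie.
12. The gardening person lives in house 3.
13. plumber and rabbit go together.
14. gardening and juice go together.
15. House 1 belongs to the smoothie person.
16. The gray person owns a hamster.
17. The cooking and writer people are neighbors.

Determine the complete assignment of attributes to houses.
Solution:

House | Pet | Drink | Color | Job | Hobby
-----------------------------------------
  1   | rabbit | smoothie | brown | plumber | cooking
  2   | parrot | soda | black | writer | reading
  3   | cat | juice | orange | nurse | gardening
  4   | hamster | tea | gray | chef | painting
  5   | dog | coffee | white | pilot | hiking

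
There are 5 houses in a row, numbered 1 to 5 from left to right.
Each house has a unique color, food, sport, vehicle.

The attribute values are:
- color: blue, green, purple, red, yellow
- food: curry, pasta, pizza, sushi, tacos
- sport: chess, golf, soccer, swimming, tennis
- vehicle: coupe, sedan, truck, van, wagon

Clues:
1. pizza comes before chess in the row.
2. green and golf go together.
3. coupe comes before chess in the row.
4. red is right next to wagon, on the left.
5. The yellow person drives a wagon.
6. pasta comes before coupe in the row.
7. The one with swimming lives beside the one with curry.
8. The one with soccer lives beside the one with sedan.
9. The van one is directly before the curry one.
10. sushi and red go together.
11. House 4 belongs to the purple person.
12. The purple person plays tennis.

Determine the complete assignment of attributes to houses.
Solution:

House | Color | Food | Sport | Vehicle
--------------------------------------
  1   | red | sushi | swimming | van
  2   | yellow | curry | soccer | wagon
  3   | green | pasta | golf | sedan
  4   | purple | pizza | tennis | coupe
  5   | blue | tacos | chess | truck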